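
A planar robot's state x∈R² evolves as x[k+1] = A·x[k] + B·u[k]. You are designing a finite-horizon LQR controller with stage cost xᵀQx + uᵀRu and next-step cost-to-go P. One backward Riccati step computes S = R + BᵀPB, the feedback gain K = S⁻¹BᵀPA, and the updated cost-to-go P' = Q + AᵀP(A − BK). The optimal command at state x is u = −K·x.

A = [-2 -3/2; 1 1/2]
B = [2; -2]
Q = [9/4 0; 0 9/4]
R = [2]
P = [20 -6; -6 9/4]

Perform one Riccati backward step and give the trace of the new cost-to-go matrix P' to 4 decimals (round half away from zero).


BᵀP = [52.0000 -16.5000]
S = R + BᵀPB = [2] + [137.0000] = [139.0000]
BᵀPA = [-120.5000 -86.2500]
K = S⁻¹·BᵀPA = [-0.8669 -0.6205]
A−BK = [-0.2662 -0.2590; -0.7338 -0.7410]
AᵀP(A−BK) = [1.7878 1.3543; 1.3543 1.0441]
P' = Q + AᵀP(A−BK) = [4.0378 1.3543; 1.3543 3.2941]
tr(P') = 7.3318

7.3318


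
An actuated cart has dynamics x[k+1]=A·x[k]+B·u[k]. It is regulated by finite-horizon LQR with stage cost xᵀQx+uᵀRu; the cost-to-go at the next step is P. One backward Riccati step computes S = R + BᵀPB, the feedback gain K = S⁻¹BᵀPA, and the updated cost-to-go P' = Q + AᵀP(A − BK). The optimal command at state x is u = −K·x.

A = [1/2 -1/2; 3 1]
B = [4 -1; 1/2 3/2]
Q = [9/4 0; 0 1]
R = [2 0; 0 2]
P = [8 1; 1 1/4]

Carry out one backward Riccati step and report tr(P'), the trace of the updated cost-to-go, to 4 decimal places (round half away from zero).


4.4149

BᵀP = [32.5000 4.1250; -6.5000 -0.6250]
S = R + BᵀPB = [2 0; 0 2] + [132.0625 -26.3125; -26.3125 5.5625] = [134.0625 -26.3125; -26.3125 7.5625]
BᵀPA = [28.6250 -12.1250; -5.1250 2.6250]
K = S⁻¹·BᵀPA = [0.2539 -0.0704; 0.2057 0.1023]
A−BK = [-0.3099 -0.1163; 2.5645 0.8818]
AᵀP(A−BK) = [1.0365 0.2885; 0.2885 0.1283]
P' = Q + AᵀP(A−BK) = [3.2865 0.2885; 0.2885 1.1283]
tr(P') = 4.4149


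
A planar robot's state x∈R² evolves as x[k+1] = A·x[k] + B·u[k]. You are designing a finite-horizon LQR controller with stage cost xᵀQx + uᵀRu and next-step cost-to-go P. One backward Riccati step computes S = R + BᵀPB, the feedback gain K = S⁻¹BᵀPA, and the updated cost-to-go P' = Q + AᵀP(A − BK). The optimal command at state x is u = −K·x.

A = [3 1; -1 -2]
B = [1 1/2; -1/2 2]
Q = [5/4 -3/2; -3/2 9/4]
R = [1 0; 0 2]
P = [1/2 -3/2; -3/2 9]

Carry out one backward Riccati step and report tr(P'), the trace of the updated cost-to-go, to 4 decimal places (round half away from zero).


BᵀP = [1.2500 -6.0000; -2.7500 17.2500]
S = R + BᵀPB = [1 0; 0 2] + [4.2500 -11.3750; -11.3750 33.1250] = [5.2500 -11.3750; -11.3750 35.1250]
BᵀPA = [9.7500 13.2500; -25.5000 -37.2500]
K = S⁻¹·BᵀPA = [0.9526 0.7577; -0.4175 -0.8151]
A−BK = [2.2562 0.6498; 0.3113 0.0091]
AᵀP(A−BK) = [2.5663 1.8268; 1.8268 2.0971]
P' = Q + AᵀP(A−BK) = [3.8163 0.3268; 0.3268 4.3471]
tr(P') = 8.1634

8.1634


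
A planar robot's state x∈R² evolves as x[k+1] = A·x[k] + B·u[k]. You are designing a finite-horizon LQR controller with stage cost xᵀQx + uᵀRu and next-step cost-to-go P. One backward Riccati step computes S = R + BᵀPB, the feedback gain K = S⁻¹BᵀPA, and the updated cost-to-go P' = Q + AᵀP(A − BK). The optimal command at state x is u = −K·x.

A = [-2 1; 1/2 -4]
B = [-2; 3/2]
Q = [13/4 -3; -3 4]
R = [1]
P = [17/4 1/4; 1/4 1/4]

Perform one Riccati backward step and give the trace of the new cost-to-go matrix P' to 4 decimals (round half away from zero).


11.2976

BᵀP = [-8.1250 -0.1250]
S = R + BᵀPB = [1] + [16.0625] = [17.0625]
BᵀPA = [16.1875 -7.6250]
K = S⁻¹·BᵀPA = [0.9487 -0.4469]
A−BK = [-0.1026 0.1062; -0.9231 -3.3297]
AᵀP(A−BK) = [1.2051 0.3590; 0.3590 2.8425]
P' = Q + AᵀP(A−BK) = [4.4551 -2.6410; -2.6410 6.8425]
tr(P') = 11.2976


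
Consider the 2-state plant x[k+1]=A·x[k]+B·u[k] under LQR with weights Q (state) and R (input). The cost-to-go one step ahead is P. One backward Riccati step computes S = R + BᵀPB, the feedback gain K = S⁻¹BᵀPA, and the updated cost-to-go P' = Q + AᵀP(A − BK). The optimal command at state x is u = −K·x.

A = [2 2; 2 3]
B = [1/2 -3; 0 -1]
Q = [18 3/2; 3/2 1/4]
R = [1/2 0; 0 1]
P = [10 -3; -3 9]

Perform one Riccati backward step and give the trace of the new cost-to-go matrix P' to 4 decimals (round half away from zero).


64.7480

BᵀP = [5.0000 -1.5000; -27.0000 0.0000]
S = R + BᵀPB = [1/2 0; 0 1] + [2.5000 -13.5000; -13.5000 81.0000] = [3.0000 -13.5000; -13.5000 82.0000]
BᵀPA = [7.0000 5.5000; -54.0000 -54.0000]
K = S⁻¹·BᵀPA = [-2.4314 -4.3608; -1.0588 -1.3765]
A−BK = [0.0392 0.0510; 0.9412 1.6235]
AᵀP(A−BK) = [11.8431 20.1961; 20.1961 34.6549]
P' = Q + AᵀP(A−BK) = [29.8431 21.6961; 21.6961 34.9049]
tr(P') = 64.7480


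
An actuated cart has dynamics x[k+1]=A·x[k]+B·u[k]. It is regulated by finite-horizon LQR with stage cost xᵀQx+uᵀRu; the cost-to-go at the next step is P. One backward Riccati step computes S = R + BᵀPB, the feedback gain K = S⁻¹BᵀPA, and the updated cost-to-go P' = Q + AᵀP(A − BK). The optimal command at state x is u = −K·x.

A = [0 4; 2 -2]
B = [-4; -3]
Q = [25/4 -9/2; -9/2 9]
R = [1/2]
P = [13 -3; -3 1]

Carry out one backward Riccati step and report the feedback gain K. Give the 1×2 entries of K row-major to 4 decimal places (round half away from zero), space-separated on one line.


BᵀP = [-43.0000 9.0000]
S = R + BᵀPB = [1/2] + [145.0000] = [145.5000]
BᵀPA = [18.0000 -190.0000]
K = S⁻¹·BᵀPA = [0.1237 -1.3058]
A−BK = [0.4948 -1.2234; 2.3711 -5.9175]
AᵀP(A−BK) = [1.7732 -4.4948; -4.4948 11.8900]
P' = Q + AᵀP(A−BK) = [8.0232 -8.9948; -8.9948 20.8900]
tr(P') = 28.9132

0.1237 -1.3058


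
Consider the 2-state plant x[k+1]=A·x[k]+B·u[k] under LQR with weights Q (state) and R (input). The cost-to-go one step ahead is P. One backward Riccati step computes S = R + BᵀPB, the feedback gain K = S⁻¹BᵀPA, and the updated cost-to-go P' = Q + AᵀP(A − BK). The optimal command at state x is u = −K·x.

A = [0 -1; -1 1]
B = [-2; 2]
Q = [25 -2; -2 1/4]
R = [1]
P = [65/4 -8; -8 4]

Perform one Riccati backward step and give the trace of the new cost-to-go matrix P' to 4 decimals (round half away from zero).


25.5531

BᵀP = [-48.5000 24.0000]
S = R + BᵀPB = [1] + [145.0000] = [146.0000]
BᵀPA = [-24.0000 72.5000]
K = S⁻¹·BᵀPA = [-0.1644 0.4966]
A−BK = [-0.3288 -0.0068; -0.6712 0.0068]
AᵀP(A−BK) = [0.0548 -0.0822; -0.0822 0.2483]
P' = Q + AᵀP(A−BK) = [25.0548 -2.0822; -2.0822 0.4983]
tr(P') = 25.5531


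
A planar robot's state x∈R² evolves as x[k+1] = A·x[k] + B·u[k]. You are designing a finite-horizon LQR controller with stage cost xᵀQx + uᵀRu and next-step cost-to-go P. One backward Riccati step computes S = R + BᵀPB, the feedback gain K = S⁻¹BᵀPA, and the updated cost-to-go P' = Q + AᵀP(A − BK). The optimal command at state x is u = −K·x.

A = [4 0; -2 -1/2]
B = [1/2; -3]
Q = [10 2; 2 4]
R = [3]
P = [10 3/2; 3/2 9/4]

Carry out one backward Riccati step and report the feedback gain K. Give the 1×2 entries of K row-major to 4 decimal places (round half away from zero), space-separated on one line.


BᵀP = [0.5000 -6.0000]
S = R + BᵀPB = [3] + [18.2500] = [21.2500]
BᵀPA = [14.0000 3.0000]
K = S⁻¹·BᵀPA = [0.6588 0.1412]
A−BK = [3.6706 -0.0706; -0.0235 -0.0765]
AᵀP(A−BK) = [135.7765 -2.7265; -2.7265 0.1390]
P' = Q + AᵀP(A−BK) = [145.7765 -0.7265; -0.7265 4.1390]
tr(P') = 149.9154

0.6588 0.1412


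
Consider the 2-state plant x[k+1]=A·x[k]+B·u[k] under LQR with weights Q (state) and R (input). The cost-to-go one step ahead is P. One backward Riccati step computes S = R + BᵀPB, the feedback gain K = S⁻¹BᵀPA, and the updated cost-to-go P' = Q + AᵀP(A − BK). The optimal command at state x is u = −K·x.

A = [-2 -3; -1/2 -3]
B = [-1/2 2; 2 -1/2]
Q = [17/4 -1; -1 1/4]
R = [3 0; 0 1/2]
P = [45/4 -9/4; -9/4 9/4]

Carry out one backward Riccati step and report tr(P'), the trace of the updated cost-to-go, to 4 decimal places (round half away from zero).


BᵀP = [-10.1250 5.6250; 23.6250 -5.6250]
S = R + BᵀPB = [3 0; 0 1/2] + [16.3125 -23.0625; -23.0625 50.0625] = [19.3125 -23.0625; -23.0625 50.5625]
BᵀPA = [17.4375 13.5000; -44.4375 -54.0000]
K = S⁻¹·BᵀPA = [-0.3220 -1.2658; -1.0257 -1.6453]
A−BK = [-0.1095 -0.3422; -0.3689 -1.2911]
AᵀP(A−BK) = [1.0964 2.9576; 2.9576 9.2401]
P' = Q + AᵀP(A−BK) = [5.3464 1.9576; 1.9576 9.4901]
tr(P') = 14.8365

14.8365


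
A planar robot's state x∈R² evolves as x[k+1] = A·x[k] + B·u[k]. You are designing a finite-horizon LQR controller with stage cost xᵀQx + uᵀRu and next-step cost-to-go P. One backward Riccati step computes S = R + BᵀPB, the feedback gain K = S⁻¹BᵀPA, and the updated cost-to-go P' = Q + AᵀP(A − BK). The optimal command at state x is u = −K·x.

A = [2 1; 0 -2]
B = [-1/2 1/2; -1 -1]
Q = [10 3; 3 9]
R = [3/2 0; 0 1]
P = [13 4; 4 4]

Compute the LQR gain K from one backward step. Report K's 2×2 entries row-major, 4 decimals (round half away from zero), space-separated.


BᵀP = [-10.5000 -6.0000; 2.5000 -2.0000]
S = R + BᵀPB = [3/2 0; 0 1] + [11.2500 0.7500; 0.7500 3.2500] = [12.7500 0.7500; 0.7500 4.2500]
BᵀPA = [-21.0000 1.5000; 5.0000 6.5000]
K = S⁻¹·BᵀPA = [-1.7343 0.0280; 1.4825 1.5245]
A−BK = [0.3916 0.2517; -0.2517 -0.4476]
AᵀP(A−BK) = [8.1678 2.9650; 2.9650 3.0490]
P' = Q + AᵀP(A−BK) = [18.1678 5.9650; 5.9650 12.0490]
tr(P') = 30.2168

-1.7343 0.0280 1.4825 1.5245


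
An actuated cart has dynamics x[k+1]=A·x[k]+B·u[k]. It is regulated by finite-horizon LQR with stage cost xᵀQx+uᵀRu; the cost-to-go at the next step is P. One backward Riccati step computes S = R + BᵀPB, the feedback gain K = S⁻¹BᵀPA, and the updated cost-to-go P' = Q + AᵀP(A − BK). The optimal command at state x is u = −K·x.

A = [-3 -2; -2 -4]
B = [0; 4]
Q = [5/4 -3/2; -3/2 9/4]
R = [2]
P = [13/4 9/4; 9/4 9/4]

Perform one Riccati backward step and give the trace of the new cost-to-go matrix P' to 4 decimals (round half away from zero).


BᵀP = [9.0000 9.0000]
S = R + BᵀPB = [2] + [36.0000] = [38.0000]
BᵀPA = [-45.0000 -54.0000]
K = S⁻¹·BᵀPA = [-1.1842 -1.4211]
A−BK = [-3.0000 -2.0000; 2.7368 1.6842]
AᵀP(A−BK) = [11.9605 9.5526; 9.5526 8.2632]
P' = Q + AᵀP(A−BK) = [13.2105 8.0526; 8.0526 10.5132]
tr(P') = 23.7237

23.7237


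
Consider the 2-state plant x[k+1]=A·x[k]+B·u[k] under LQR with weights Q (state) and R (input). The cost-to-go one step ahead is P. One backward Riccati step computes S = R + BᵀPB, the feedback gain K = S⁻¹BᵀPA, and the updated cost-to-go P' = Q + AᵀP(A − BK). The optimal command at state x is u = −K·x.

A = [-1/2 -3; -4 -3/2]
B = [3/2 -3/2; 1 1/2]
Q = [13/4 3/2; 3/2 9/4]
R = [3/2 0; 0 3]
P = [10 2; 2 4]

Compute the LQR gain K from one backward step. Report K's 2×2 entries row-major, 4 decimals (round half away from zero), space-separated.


BᵀP = [17.0000 7.0000; -14.0000 -1.0000]
S = R + BᵀPB = [3/2 0; 0 3] + [32.5000 -22.0000; -22.0000 20.5000] = [34.0000 -22.0000; -22.0000 23.5000]
BᵀPA = [-36.5000 -61.5000; 11.0000 43.5000]
K = S⁻¹·BᵀPA = [-1.9548 -1.5500; -1.3619 0.4000]
A−BK = [0.3893 -0.0750; -1.3643 -0.1500]
AᵀP(A−BK) = [18.1321 3.5250; 3.5250 4.2750]
P' = Q + AᵀP(A−BK) = [21.3821 5.0250; 5.0250 6.5250]
tr(P') = 27.9071

-1.9548 -1.5500 -1.3619 0.4000


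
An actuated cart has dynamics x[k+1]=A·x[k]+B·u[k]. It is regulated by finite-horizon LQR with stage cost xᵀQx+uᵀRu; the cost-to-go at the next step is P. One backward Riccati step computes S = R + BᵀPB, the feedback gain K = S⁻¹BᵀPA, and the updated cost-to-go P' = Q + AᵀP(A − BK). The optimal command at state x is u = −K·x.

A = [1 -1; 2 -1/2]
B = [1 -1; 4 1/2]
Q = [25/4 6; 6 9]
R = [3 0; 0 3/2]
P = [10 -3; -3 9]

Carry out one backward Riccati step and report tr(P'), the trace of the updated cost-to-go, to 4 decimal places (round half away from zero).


17.3347

BᵀP = [-2.0000 33.0000; -11.5000 7.5000]
S = R + BᵀPB = [3 0; 0 3/2] + [130.0000 18.5000; 18.5000 15.2500] = [133.0000 18.5000; 18.5000 16.7500]
BᵀPA = [64.0000 -14.5000; 3.5000 7.7500]
K = S⁻¹·BᵀPA = [0.5342 -0.2049; -0.3811 0.6889]
A−BK = [0.0847 -0.1062; 0.0537 -0.0251]
AᵀP(A−BK) = [1.1444 -0.8007; -0.8007 0.9403]
P' = Q + AᵀP(A−BK) = [7.3944 5.1993; 5.1993 9.9403]
tr(P') = 17.3347


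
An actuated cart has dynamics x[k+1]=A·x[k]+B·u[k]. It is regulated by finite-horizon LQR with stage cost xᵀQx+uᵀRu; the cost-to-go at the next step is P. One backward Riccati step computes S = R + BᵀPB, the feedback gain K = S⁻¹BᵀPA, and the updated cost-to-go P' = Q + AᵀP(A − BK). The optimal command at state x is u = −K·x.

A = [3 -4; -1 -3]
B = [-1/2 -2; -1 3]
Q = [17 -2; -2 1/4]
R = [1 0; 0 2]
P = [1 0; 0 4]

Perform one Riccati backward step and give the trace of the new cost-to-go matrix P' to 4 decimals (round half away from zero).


BᵀP = [-0.5000 -4.0000; -2.0000 12.0000]
S = R + BᵀPB = [1 0; 0 2] + [4.2500 -11.0000; -11.0000 40.0000] = [5.2500 -11.0000; -11.0000 42.0000]
BᵀPA = [2.5000 14.0000; -18.0000 -28.0000]
K = S⁻¹·BᵀPA = [-0.9347 2.8141; -0.6734 0.0704]
A−BK = [1.1859 -2.4523; 0.0854 -0.3970]
AᵀP(A−BK) = [3.2161 -5.7688; -5.7688 14.5729]
P' = Q + AᵀP(A−BK) = [20.2161 -7.7688; -7.7688 14.8229]
tr(P') = 35.0389

35.0389


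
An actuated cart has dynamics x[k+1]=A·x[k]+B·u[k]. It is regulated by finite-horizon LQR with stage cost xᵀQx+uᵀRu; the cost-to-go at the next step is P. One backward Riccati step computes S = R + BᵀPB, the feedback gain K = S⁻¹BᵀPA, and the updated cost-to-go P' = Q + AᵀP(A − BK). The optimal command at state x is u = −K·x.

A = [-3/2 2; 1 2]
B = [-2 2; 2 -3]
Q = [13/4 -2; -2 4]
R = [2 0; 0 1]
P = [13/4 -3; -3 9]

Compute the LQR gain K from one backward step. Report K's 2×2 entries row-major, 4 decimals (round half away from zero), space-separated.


BᵀP = [-12.5000 24.0000; 15.5000 -33.0000]
S = R + BᵀPB = [2 0; 0 1] + [73.0000 -97.0000; -97.0000 130.0000] = [75.0000 -97.0000; -97.0000 131.0000]
BᵀPA = [42.7500 23.0000; -56.2500 -35.0000]
K = S⁻¹·BᵀPA = [0.3462 -0.9183; -0.1731 -0.9471]
A−BK = [-0.4615 2.0577; -0.2115 0.9952]
AᵀP(A−BK) = [0.7788 -2.7692; -2.7692 12.9712]
P' = Q + AᵀP(A−BK) = [4.0288 -4.7692; -4.7692 16.9712]
tr(P') = 21.0000

0.3462 -0.9183 -0.1731 -0.9471


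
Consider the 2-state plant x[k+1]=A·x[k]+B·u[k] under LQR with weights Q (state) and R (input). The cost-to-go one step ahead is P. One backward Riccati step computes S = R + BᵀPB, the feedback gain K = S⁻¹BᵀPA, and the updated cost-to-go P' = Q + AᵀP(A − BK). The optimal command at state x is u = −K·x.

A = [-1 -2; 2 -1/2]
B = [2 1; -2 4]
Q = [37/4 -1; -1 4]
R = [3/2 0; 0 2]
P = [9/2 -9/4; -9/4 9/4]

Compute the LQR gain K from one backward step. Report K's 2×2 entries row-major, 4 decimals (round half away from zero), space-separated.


-0.5794 -0.6709 0.2026 -0.3866

BᵀP = [13.5000 -9.0000; -4.5000 6.7500]
S = R + BᵀPB = [3/2 0; 0 2] + [45.0000 -22.5000; -22.5000 22.5000] = [46.5000 -22.5000; -22.5000 24.5000]
BᵀPA = [-31.5000 -22.5000; 18.0000 5.6250]
K = S⁻¹·BᵀPA = [-0.5794 -0.6709; 0.2026 -0.3866]
A−BK = [-0.0438 -0.2716; 0.0308 -0.2956]
AᵀP(A−BK) = [0.6025 0.4492; 0.4492 1.1413]
P' = Q + AᵀP(A−BK) = [9.8525 -0.5508; -0.5508 5.1413]
tr(P') = 14.9938


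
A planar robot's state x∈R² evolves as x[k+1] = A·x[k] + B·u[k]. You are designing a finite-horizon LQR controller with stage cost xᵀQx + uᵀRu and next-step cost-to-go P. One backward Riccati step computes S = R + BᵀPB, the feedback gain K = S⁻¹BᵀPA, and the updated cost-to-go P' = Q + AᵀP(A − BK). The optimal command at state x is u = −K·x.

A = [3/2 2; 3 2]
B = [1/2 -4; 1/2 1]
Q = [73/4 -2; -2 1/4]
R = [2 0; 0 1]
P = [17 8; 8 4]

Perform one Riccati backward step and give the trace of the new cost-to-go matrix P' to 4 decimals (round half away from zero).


24.6896

BᵀP = [12.5000 6.0000; -60.0000 -28.0000]
S = R + BᵀPB = [2 0; 0 1] + [9.2500 -44.0000; -44.0000 212.0000] = [11.2500 -44.0000; -44.0000 213.0000]
BᵀPA = [36.7500 37.0000; -174.0000 -176.0000]
K = S⁻¹·BᵀPA = [0.3732 0.2977; -0.7398 -0.7648]
A−BK = [-1.6458 -1.2080; 3.5532 2.6160]
AᵀP(A−BK) = [3.8083 2.9853; 2.9853 2.3813]
P' = Q + AᵀP(A−BK) = [22.0583 0.9853; 0.9853 2.6313]
tr(P') = 24.6896


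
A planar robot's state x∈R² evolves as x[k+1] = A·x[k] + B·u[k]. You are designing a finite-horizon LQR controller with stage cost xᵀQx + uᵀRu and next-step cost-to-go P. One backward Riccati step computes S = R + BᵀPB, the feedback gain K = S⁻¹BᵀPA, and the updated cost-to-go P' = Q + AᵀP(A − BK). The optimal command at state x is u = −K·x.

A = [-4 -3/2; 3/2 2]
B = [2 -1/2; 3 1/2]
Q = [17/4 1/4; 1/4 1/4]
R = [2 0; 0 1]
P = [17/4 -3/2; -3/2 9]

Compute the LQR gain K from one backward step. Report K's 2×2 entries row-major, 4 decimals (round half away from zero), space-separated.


-0.2935 0.2047 4.4070 2.5216

BᵀP = [4.0000 24.0000; -2.8750 5.2500]
S = R + BᵀPB = [2 0; 0 1] + [80.0000 10.0000; 10.0000 4.0625] = [82.0000 10.0000; 10.0000 5.0625]
BᵀPA = [20.0000 42.0000; 19.3750 14.8125]
K = S⁻¹·BᵀPA = [-0.2935 0.2047; 4.4070 2.5216]
A−BK = [-1.2094 -0.6486; 0.1771 0.1251]
AᵀP(A−BK) = [26.7354 14.9250; 14.9250 8.6144]
P' = Q + AᵀP(A−BK) = [30.9854 15.1750; 15.1750 8.8644]
tr(P') = 39.8499


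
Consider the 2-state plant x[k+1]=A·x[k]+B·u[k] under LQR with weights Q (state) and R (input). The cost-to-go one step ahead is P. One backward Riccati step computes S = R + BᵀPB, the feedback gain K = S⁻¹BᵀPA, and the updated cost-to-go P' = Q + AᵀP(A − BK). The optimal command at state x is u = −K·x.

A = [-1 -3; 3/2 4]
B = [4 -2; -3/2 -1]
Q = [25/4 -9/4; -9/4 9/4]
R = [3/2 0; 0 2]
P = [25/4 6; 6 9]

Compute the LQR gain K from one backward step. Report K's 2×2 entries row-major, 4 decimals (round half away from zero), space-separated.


-0.4814 -1.3330 -0.5577 -1.4192

BᵀP = [16.0000 10.5000; -18.5000 -21.0000]
S = R + BᵀPB = [3/2 0; 0 2] + [48.2500 -42.5000; -42.5000 58.0000] = [49.7500 -42.5000; -42.5000 60.0000]
BᵀPA = [-0.2500 -6.0000; -13.0000 -28.5000]
K = S⁻¹·BᵀPA = [-0.4814 -1.3330; -0.5577 -1.4192]
A−BK = [-0.1896 -0.5065; 0.2201 0.5813]
AᵀP(A−BK) = [1.1297 2.9672; 2.9672 7.8051]
P' = Q + AᵀP(A−BK) = [7.3797 0.7172; 0.7172 10.0551]
tr(P') = 17.4348


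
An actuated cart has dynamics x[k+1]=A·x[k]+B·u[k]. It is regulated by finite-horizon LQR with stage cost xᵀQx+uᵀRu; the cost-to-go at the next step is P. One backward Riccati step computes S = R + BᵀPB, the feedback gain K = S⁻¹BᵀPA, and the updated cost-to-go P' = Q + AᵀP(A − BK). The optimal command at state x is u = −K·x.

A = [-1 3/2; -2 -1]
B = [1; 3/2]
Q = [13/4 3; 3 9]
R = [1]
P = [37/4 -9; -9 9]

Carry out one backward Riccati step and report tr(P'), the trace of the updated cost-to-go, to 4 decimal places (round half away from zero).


38.0759

BᵀP = [-4.2500 4.5000]
S = R + BᵀPB = [1] + [2.5000] = [3.5000]
BᵀPA = [-4.7500 -10.8750]
K = S⁻¹·BᵀPA = [-1.3571 -3.1071]
A−BK = [0.3571 4.6071; 0.0357 3.6607]
AᵀP(A−BK) = [2.8036 7.3661; 7.3661 23.0223]
P' = Q + AᵀP(A−BK) = [6.0536 10.3661; 10.3661 32.0223]
tr(P') = 38.0759


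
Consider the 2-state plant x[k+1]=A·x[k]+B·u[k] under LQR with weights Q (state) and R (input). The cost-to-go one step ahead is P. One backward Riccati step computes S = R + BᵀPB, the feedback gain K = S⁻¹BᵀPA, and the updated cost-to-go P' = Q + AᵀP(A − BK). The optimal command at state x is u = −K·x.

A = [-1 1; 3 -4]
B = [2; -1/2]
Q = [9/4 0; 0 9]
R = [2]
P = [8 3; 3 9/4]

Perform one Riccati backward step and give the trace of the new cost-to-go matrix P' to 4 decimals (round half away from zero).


40.6242

BᵀP = [14.5000 4.8750]
S = R + BᵀPB = [2] + [26.5625] = [28.5625]
BᵀPA = [0.1250 -5.0000]
K = S⁻¹·BᵀPA = [0.0044 -0.1751]
A−BK = [-1.0088 1.3501; 3.0022 -4.0875]
AᵀP(A−BK) = [10.2495 -13.9781; -13.9781 19.1247]
P' = Q + AᵀP(A−BK) = [12.4995 -13.9781; -13.9781 28.1247]
tr(P') = 40.6242


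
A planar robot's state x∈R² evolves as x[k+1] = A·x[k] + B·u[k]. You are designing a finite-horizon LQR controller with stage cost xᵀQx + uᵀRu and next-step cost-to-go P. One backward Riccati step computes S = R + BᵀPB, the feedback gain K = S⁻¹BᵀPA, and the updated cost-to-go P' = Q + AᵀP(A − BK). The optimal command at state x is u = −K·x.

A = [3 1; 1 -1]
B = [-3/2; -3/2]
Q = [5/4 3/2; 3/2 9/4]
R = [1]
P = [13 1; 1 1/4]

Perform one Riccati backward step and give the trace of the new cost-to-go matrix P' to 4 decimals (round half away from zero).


BᵀP = [-21.0000 -1.8750]
S = R + BᵀPB = [1] + [34.3125] = [35.3125]
BᵀPA = [-64.8750 -19.1250]
K = S⁻¹·BᵀPA = [-1.8372 -0.5416]
A−BK = [0.2442 0.1876; -1.7558 -1.8124]
AᵀP(A−BK) = [4.0637 1.6142; 1.6142 0.8920]
P' = Q + AᵀP(A−BK) = [5.3137 3.1142; 3.1142 3.1420]
tr(P') = 8.4558

8.4558


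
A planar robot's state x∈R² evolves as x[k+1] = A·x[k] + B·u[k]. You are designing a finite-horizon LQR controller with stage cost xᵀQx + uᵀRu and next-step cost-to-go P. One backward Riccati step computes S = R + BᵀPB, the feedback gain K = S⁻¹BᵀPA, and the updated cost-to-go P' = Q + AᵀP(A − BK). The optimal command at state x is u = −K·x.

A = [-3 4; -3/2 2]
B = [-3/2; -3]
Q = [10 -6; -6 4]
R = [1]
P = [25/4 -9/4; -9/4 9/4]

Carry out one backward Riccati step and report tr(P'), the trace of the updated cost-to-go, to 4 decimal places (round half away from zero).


BᵀP = [-2.6250 -3.3750]
S = R + BᵀPB = [1] + [14.0625] = [15.0625]
BᵀPA = [12.9375 -17.2500]
K = S⁻¹·BᵀPA = [0.8589 -1.1452]
A−BK = [-1.7116 2.2822; 1.0768 -1.4357]
AᵀP(A−BK) = [29.9502 -39.9336; -39.9336 53.2448]
P' = Q + AᵀP(A−BK) = [39.9502 -45.9336; -45.9336 57.2448]
tr(P') = 97.1950

97.1950


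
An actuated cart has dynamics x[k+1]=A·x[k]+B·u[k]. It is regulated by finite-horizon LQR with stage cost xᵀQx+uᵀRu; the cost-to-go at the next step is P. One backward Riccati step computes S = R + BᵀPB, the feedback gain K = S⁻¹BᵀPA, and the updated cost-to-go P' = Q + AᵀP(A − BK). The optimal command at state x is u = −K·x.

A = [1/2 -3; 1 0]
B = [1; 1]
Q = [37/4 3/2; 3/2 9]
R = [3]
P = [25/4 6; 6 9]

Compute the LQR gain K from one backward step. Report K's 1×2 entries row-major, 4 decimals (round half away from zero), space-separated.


BᵀP = [12.2500 15.0000]
S = R + BᵀPB = [3] + [27.2500] = [30.2500]
BᵀPA = [21.1250 -36.7500]
K = S⁻¹·BᵀPA = [0.6983 -1.2149]
A−BK = [-0.1983 -1.7851; 0.3017 1.2149]
AᵀP(A−BK) = [1.8099 -1.7107; -1.7107 11.6033]
P' = Q + AᵀP(A−BK) = [11.0599 -0.2107; -0.2107 20.6033]
tr(P') = 31.6632

0.6983 -1.2149


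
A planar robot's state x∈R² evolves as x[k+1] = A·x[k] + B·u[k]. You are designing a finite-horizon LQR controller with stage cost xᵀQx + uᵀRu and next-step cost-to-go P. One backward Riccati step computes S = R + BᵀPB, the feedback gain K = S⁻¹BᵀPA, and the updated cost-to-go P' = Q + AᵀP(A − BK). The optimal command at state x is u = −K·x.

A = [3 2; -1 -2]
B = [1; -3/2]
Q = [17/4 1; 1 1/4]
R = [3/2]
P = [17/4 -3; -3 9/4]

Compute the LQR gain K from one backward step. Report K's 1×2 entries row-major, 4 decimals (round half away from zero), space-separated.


1.6467 1.5268

BᵀP = [8.7500 -6.3750]
S = R + BᵀPB = [3/2] + [18.3125] = [19.8125]
BᵀPA = [32.6250 30.2500]
K = S⁻¹·BᵀPA = [1.6467 1.5268]
A−BK = [1.3533 0.4732; 1.4700 0.2902]
AᵀP(A−BK) = [4.7768 4.1877; 4.1877 3.8139]
P' = Q + AᵀP(A−BK) = [9.0268 5.1877; 5.1877 4.0639]
tr(P') = 13.0907


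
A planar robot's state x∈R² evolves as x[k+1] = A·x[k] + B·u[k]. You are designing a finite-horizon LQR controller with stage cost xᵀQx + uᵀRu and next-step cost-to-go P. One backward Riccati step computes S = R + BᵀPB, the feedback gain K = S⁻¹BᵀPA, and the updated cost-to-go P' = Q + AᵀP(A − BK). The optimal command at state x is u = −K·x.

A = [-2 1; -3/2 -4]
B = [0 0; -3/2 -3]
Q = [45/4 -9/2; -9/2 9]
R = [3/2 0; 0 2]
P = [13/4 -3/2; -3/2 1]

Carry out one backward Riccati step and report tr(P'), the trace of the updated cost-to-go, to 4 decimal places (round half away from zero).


29.8929

BᵀP = [2.2500 -1.5000; 4.5000 -3.0000]
S = R + BᵀPB = [3/2 0; 0 2] + [2.2500 4.5000; 4.5000 9.0000] = [3.7500 4.5000; 4.5000 11.0000]
BᵀPA = [-2.2500 8.2500; -4.5000 16.5000]
K = S⁻¹·BᵀPA = [-0.2143 0.7857; -0.3214 1.1786]
A−BK = [-2.0000 1.0000; -2.7857 0.7143]
AᵀP(A−BK) = [4.3214 -3.1786; -3.1786 5.3214]
P' = Q + AᵀP(A−BK) = [15.5714 -7.6786; -7.6786 14.3214]
tr(P') = 29.8929


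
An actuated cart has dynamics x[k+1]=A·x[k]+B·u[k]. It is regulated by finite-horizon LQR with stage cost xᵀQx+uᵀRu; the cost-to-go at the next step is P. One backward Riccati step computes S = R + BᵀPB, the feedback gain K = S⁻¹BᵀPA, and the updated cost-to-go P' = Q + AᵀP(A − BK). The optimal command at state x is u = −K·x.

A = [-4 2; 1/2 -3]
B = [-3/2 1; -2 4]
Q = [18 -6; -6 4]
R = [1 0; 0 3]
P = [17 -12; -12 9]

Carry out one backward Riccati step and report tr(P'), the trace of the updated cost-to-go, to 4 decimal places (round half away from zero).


64.9849

BᵀP = [-1.5000 0.0000; -31.0000 24.0000]
S = R + BᵀPB = [1 0; 0 3] + [2.2500 -1.5000; -1.5000 65.0000] = [3.2500 -1.5000; -1.5000 68.0000]
BᵀPA = [6.0000 -3.0000; 136.0000 -134.0000]
K = S⁻¹·BᵀPA = [2.7977 -1.8514; 2.0617 -2.0114]
A−BK = [-1.8651 1.2343; -2.1514 1.3429]
AᵀP(A−BK) = [25.0706 -20.8371; -20.8371 17.9143]
P' = Q + AᵀP(A−BK) = [43.0706 -26.8371; -26.8371 21.9143]
tr(P') = 64.9849


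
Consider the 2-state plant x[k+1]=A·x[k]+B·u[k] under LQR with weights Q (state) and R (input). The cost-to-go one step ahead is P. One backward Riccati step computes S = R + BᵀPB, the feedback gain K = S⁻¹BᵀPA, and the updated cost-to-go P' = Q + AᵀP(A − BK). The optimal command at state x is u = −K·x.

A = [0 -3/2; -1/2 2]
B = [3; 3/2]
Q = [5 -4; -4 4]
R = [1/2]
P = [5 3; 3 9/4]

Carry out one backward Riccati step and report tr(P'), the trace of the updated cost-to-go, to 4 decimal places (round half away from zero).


BᵀP = [19.5000 12.3750]
S = R + BᵀPB = [1/2] + [77.0625] = [77.5625]
BᵀPA = [-6.1875 -4.5000]
K = S⁻¹·BᵀPA = [-0.0798 -0.0580]
A−BK = [0.2393 -1.3259; -0.3803 2.0870]
AᵀP(A−BK) = [0.0689 -0.3590; -0.3590 1.9889]
P' = Q + AᵀP(A−BK) = [5.0689 -4.3590; -4.3590 5.9889]
tr(P') = 11.0578

11.0578


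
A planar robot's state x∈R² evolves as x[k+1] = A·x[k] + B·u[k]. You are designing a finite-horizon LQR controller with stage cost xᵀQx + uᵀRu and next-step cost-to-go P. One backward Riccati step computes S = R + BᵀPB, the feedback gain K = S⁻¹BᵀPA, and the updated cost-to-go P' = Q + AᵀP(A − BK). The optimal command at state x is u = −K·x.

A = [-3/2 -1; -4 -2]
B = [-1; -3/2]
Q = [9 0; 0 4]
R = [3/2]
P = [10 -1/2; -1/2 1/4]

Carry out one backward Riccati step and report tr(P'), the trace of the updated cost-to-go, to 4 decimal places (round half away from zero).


BᵀP = [-9.2500 0.1250]
S = R + BᵀPB = [3/2] + [9.0625] = [10.5625]
BᵀPA = [13.3750 9.0000]
K = S⁻¹·BᵀPA = [1.2663 0.8521]
A−BK = [-0.2337 -0.1479; -2.1006 -0.7219]
AᵀP(A−BK) = [3.5636 2.1036; 2.1036 1.3314]
P' = Q + AᵀP(A−BK) = [12.5636 2.1036; 2.1036 5.3314]
tr(P') = 17.8950

17.8950


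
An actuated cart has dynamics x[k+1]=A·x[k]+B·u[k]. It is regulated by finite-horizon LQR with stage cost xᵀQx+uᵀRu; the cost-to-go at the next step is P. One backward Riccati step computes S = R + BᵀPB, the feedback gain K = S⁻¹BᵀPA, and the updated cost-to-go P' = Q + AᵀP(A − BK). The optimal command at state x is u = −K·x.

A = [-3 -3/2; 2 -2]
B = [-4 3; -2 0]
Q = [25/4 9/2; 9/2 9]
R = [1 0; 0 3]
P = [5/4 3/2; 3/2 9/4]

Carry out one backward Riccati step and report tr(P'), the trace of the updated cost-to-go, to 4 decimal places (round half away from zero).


BᵀP = [-8.0000 -10.5000; 3.7500 4.5000]
S = R + BᵀPB = [1 0; 0 3] + [53.0000 -24.0000; -24.0000 11.2500] = [54.0000 -24.0000; -24.0000 14.2500]
BᵀPA = [3.0000 33.0000; -2.2500 -14.6250]
K = S⁻¹·BᵀPA = [-0.0581 0.6163; -0.2558 0.0116]
A−BK = [-2.4651 0.9302; 1.8837 -0.7674]
AᵀP(A−BK) = [1.8488 -0.6977; -0.6977 0.6453]
P' = Q + AᵀP(A−BK) = [8.0988 3.8023; 3.8023 9.6453]
tr(P') = 17.7442

17.7442


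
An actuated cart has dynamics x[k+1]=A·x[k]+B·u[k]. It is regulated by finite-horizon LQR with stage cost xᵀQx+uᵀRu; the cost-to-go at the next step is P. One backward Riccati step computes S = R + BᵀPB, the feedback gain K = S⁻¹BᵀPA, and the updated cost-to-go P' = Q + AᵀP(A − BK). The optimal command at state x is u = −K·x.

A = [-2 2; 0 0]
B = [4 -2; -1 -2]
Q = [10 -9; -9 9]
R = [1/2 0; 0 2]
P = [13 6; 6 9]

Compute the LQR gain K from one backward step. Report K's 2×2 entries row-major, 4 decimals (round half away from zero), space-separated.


BᵀP = [46.0000 15.0000; -38.0000 -30.0000]
S = R + BᵀPB = [1/2 0; 0 2] + [169.0000 -122.0000; -122.0000 136.0000] = [169.5000 -122.0000; -122.0000 138.0000]
BᵀPA = [-92.0000 92.0000; 76.0000 -76.0000]
K = S⁻¹·BᵀPA = [-0.4025 0.4025; 0.1949 -0.1949]
A−BK = [-0.0002 0.0002; -0.0127 0.0127]
AᵀP(A−BK) = [0.1585 -0.1585; -0.1585 0.1585]
P' = Q + AᵀP(A−BK) = [10.1585 -9.1585; -9.1585 9.1585]
tr(P') = 19.3169

-0.4025 0.4025 0.1949 -0.1949


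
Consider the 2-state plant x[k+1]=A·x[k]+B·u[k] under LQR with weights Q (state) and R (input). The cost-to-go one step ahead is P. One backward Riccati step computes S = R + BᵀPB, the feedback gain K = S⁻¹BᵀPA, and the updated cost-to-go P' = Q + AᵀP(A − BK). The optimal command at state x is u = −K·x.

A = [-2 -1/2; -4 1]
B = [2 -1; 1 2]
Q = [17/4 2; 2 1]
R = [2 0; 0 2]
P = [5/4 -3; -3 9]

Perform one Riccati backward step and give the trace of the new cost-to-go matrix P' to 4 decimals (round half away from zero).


BᵀP = [-0.5000 3.0000; -7.2500 21.0000]
S = R + BᵀPB = [2 0; 0 2] + [2.0000 6.5000; 6.5000 49.2500] = [4.0000 6.5000; 6.5000 51.2500]
BᵀPA = [-11.0000 3.2500; -69.5000 24.6250]
K = S⁻¹·BᵀPA = [-0.6882 0.0399; -1.2688 0.4754]
A−BK = [-1.8925 -0.1045; -0.7742 0.0092]
AᵀP(A−BK) = [5.2473 -1.2688; -1.2688 0.4754]
P' = Q + AᵀP(A−BK) = [9.4973 0.7312; 0.7312 1.4754]
tr(P') = 10.9727

10.9727


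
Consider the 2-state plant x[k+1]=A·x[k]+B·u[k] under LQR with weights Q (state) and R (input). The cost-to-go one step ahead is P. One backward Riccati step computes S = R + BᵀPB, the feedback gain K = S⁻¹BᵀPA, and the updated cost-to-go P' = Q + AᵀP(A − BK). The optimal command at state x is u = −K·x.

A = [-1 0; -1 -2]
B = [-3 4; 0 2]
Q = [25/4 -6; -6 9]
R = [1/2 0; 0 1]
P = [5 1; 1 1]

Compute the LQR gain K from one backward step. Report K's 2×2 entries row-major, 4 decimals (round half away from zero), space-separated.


BᵀP = [-15.0000 -3.0000; 22.0000 6.0000]
S = R + BᵀPB = [1/2 0; 0 1] + [45.0000 -66.0000; -66.0000 100.0000] = [45.5000 -66.0000; -66.0000 101.0000]
BᵀPA = [18.0000 6.0000; -28.0000 -12.0000]
K = S⁻¹·BᵀPA = [-0.1253 -0.7766; -0.3591 -0.6263]
A−BK = [0.0605 0.1754; -0.2818 -0.7474]
AᵀP(A−BK) = [0.2004 0.4426; 0.4426 1.1441]
P' = Q + AᵀP(A−BK) = [6.4504 -5.5574; -5.5574 10.1441]
tr(P') = 16.5945

-0.1253 -0.7766 -0.3591 -0.6263


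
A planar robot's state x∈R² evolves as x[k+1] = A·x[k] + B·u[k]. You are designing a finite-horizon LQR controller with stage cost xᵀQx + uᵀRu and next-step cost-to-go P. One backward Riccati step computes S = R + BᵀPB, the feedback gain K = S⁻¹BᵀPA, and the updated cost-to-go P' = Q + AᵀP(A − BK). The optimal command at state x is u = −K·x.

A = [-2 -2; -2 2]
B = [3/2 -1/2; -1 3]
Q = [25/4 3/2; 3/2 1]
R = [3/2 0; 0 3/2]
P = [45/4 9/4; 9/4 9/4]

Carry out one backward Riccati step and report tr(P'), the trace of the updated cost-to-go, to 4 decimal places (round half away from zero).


15.8391

BᵀP = [14.6250 1.1250; 1.1250 5.6250]
S = R + BᵀPB = [3/2 0; 0 3/2] + [20.8125 -3.9375; -3.9375 16.3125] = [22.3125 -3.9375; -3.9375 17.8125]
BᵀPA = [-31.5000 -27.0000; -13.5000 9.0000]
K = S⁻¹·BᵀPA = [-1.6082 -1.1664; -1.1134 0.2474]
A−BK = [-0.1443 -0.1267; -0.2680 0.0913]
AᵀP(A−BK) = [6.3093 2.5979; 2.5979 2.2798]
P' = Q + AᵀP(A−BK) = [12.5593 4.0979; 4.0979 3.2798]
tr(P') = 15.8391


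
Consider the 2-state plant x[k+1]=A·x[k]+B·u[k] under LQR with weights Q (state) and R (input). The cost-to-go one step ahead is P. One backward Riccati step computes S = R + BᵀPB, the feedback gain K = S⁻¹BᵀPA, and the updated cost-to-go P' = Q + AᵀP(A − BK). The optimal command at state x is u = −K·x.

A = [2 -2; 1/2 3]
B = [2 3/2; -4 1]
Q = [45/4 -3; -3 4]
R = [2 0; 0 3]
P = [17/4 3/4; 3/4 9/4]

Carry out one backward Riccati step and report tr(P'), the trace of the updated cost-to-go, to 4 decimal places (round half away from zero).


BᵀP = [5.5000 -7.5000; 7.1250 3.3750]
S = R + BᵀPB = [2 0; 0 3] + [41.0000 0.7500; 0.7500 14.0625] = [43.0000 0.7500; 0.7500 17.0625]
BᵀPA = [7.2500 -33.5000; 15.9375 -4.1250]
K = S⁻¹·BᵀPA = [0.1524 -0.7754; 0.9274 -0.2077]
A−BK = [0.3041 -0.1376; 0.1824 0.1059]
AᵀP(A−BK) = [3.1775 -0.9432; -0.9432 1.4159]
P' = Q + AᵀP(A−BK) = [14.4275 -3.9432; -3.9432 5.4159]
tr(P') = 19.8434

19.8434


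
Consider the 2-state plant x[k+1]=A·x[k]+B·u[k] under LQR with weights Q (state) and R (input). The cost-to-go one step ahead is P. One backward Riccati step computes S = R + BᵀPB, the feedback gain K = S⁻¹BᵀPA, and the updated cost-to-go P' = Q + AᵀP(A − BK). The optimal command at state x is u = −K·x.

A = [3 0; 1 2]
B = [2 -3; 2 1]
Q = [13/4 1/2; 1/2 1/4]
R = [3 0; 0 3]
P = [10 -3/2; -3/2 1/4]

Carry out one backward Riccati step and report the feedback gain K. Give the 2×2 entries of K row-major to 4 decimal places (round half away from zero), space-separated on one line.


BᵀP = [17.0000 -2.5000; -31.5000 4.7500]
S = R + BᵀPB = [3 0; 0 3] + [29.0000 -53.5000; -53.5000 99.2500] = [32.0000 -53.5000; -53.5000 102.2500]
BᵀPA = [48.5000 -5.0000; -89.7500 9.5000]
K = S⁻¹·BᵀPA = [0.3844 -0.0073; -0.6766 0.0891]
A−BK = [0.2013 0.2819; 0.9079 1.9256]
AᵀP(A−BK) = [1.8798 -0.1501; -0.1501 0.1171]
P' = Q + AᵀP(A−BK) = [5.1298 0.3499; 0.3499 0.3671]
tr(P') = 5.4969

0.3844 -0.0073 -0.6766 0.0891


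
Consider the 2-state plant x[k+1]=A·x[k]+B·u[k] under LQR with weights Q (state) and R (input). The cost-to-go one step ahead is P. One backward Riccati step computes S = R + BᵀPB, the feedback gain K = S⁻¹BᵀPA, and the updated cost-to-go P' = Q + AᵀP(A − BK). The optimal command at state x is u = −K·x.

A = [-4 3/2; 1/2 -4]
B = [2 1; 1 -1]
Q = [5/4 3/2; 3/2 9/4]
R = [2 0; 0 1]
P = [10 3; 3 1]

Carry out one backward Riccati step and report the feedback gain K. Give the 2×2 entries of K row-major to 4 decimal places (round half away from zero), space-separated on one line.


BᵀP = [23.0000 7.0000; 7.0000 2.0000]
S = R + BᵀPB = [2 0; 0 1] + [53.0000 16.0000; 16.0000 5.0000] = [55.0000 16.0000; 16.0000 6.0000]
BᵀPA = [-88.5000 6.5000; -27.0000 2.5000]
K = S⁻¹·BᵀPA = [-1.3378 -0.0135; -0.9324 0.4527]
A−BK = [-0.3919 1.0743; 0.9054 -3.5338]
AᵀP(A−BK) = [4.6757 -0.7230; -0.7230 1.4561]
P' = Q + AᵀP(A−BK) = [5.9257 0.7770; 0.7770 3.7061]
tr(P') = 9.6318

-1.3378 -0.0135 -0.9324 0.4527


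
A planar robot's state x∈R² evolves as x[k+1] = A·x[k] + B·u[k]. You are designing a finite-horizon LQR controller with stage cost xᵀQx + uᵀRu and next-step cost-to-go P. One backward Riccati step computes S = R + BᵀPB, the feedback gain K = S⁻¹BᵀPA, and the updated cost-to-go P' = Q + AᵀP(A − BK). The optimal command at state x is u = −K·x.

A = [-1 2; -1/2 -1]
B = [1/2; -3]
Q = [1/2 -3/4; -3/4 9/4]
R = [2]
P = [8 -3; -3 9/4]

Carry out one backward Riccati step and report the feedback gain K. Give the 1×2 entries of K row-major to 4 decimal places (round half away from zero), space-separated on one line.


-0.2669 1.0301

BᵀP = [13.0000 -8.2500]
S = R + BᵀPB = [2] + [31.2500] = [33.2500]
BᵀPA = [-8.8750 34.2500]
K = S⁻¹·BᵀPA = [-0.2669 1.0301]
A−BK = [-0.8665 1.4850; -1.3008 2.0902]
AᵀP(A−BK) = [3.1936 -5.7331; -5.7331 10.9699]
P' = Q + AᵀP(A−BK) = [3.6936 -6.4831; -6.4831 13.2199]
tr(P') = 16.9135


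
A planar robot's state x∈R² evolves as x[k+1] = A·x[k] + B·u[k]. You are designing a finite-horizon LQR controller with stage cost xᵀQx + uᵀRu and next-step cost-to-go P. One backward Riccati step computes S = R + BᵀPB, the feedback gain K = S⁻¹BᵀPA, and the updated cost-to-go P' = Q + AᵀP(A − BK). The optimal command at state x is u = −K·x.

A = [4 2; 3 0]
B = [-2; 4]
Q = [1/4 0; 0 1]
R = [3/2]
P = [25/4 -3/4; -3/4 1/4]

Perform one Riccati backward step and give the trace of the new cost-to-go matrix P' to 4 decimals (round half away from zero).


18.0000

BᵀP = [-15.5000 2.5000]
S = R + BᵀPB = [3/2] + [41.0000] = [42.5000]
BᵀPA = [-54.5000 -31.0000]
K = S⁻¹·BᵀPA = [-1.2824 -0.7294]
A−BK = [1.4353 0.5412; 8.1294 2.9176]
AᵀP(A−BK) = [14.3618 5.7471; 5.7471 2.3882]
P' = Q + AᵀP(A−BK) = [14.6118 5.7471; 5.7471 3.3882]
tr(P') = 18.0000


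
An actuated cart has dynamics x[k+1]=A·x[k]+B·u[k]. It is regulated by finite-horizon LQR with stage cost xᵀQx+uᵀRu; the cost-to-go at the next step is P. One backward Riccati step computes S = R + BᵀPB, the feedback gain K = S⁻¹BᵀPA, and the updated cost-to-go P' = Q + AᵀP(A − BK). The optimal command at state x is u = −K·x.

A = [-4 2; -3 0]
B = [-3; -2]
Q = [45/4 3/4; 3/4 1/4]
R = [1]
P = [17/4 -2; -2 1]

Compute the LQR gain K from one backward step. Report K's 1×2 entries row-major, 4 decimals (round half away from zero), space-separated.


BᵀP = [-8.7500 4.0000]
S = R + BᵀPB = [1] + [18.2500] = [19.2500]
BᵀPA = [23.0000 -17.5000]
K = S⁻¹·BᵀPA = [1.1948 -0.9091]
A−BK = [-0.4156 -0.7273; -0.6104 -1.8182]
AᵀP(A−BK) = [1.5195 -1.0909; -1.0909 1.0909]
P' = Q + AᵀP(A−BK) = [12.7695 -0.3409; -0.3409 1.3409]
tr(P') = 14.1104

1.1948 -0.9091


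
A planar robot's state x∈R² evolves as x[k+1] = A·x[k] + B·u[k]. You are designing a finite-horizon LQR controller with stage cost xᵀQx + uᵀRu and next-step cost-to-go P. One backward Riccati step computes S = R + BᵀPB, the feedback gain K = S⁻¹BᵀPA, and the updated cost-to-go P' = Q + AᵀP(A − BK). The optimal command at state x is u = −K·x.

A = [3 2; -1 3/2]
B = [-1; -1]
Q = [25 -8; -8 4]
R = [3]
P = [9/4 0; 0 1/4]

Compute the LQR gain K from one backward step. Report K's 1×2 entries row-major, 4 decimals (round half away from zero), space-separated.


BᵀP = [-2.2500 -0.2500]
S = R + BᵀPB = [3] + [2.5000] = [5.5000]
BᵀPA = [-6.5000 -4.8750]
K = S⁻¹·BᵀPA = [-1.1818 -0.8864]
A−BK = [1.8182 1.1136; -2.1818 0.6136]
AᵀP(A−BK) = [12.8182 7.3636; 7.3636 5.2415]
P' = Q + AᵀP(A−BK) = [37.8182 -0.6364; -0.6364 9.2415]
tr(P') = 47.0597

-1.1818 -0.8864


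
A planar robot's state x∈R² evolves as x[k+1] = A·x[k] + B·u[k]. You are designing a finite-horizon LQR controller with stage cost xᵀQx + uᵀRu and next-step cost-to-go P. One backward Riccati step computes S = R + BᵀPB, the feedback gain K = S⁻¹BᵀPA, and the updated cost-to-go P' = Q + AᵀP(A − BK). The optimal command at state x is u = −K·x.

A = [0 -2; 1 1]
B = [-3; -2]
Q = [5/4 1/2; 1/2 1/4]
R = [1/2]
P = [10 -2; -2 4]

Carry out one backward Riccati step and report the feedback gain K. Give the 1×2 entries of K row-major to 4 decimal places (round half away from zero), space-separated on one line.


BᵀP = [-26.0000 -2.0000]
S = R + BᵀPB = [1/2] + [82.0000] = [82.5000]
BᵀPA = [-2.0000 50.0000]
K = S⁻¹·BᵀPA = [-0.0242 0.6061]
A−BK = [-0.0727 -0.1818; 0.9515 2.2121]
AᵀP(A−BK) = [3.9515 9.2121; 9.2121 21.6970]
P' = Q + AᵀP(A−BK) = [5.2015 9.7121; 9.7121 21.9470]
tr(P') = 27.1485

-0.0242 0.6061
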